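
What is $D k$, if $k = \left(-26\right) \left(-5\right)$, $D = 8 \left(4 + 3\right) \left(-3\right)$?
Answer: $-21840$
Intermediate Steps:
$D = -168$ ($D = 8 \cdot 7 \left(-3\right) = 8 \left(-21\right) = -168$)
$k = 130$
$D k = \left(-168\right) 130 = -21840$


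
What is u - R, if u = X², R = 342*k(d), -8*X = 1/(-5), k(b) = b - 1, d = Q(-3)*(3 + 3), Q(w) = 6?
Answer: -19151999/1600 ≈ -11970.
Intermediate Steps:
d = 36 (d = 6*(3 + 3) = 6*6 = 36)
k(b) = -1 + b
X = 1/40 (X = -⅛/(-5) = -⅛*(-⅕) = 1/40 ≈ 0.025000)
R = 11970 (R = 342*(-1 + 36) = 342*35 = 11970)
u = 1/1600 (u = (1/40)² = 1/1600 ≈ 0.00062500)
u - R = 1/1600 - 1*11970 = 1/1600 - 11970 = -19151999/1600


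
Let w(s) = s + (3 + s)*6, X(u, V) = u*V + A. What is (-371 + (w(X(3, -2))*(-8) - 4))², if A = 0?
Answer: 33489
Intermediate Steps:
X(u, V) = V*u (X(u, V) = u*V + 0 = V*u + 0 = V*u)
w(s) = 18 + 7*s (w(s) = s + (18 + 6*s) = 18 + 7*s)
(-371 + (w(X(3, -2))*(-8) - 4))² = (-371 + ((18 + 7*(-2*3))*(-8) - 4))² = (-371 + ((18 + 7*(-6))*(-8) - 4))² = (-371 + ((18 - 42)*(-8) - 4))² = (-371 + (-24*(-8) - 4))² = (-371 + (192 - 4))² = (-371 + 188)² = (-183)² = 33489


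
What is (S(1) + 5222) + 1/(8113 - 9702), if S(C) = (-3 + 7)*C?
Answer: 8304113/1589 ≈ 5226.0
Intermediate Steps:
S(C) = 4*C
(S(1) + 5222) + 1/(8113 - 9702) = (4*1 + 5222) + 1/(8113 - 9702) = (4 + 5222) + 1/(-1589) = 5226 - 1/1589 = 8304113/1589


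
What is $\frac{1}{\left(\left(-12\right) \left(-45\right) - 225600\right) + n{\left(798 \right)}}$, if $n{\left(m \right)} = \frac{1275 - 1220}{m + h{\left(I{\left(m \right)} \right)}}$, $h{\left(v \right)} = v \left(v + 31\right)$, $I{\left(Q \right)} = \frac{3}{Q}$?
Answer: $- \frac{11294307}{2541895955104} \approx -4.4433 \cdot 10^{-6}$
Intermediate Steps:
$h{\left(v \right)} = v \left(31 + v\right)$
$n{\left(m \right)} = \frac{55}{m + \frac{3 \left(31 + \frac{3}{m}\right)}{m}}$ ($n{\left(m \right)} = \frac{1275 - 1220}{m + \frac{3}{m} \left(31 + \frac{3}{m}\right)} = \frac{55}{m + \frac{3 \left(31 + \frac{3}{m}\right)}{m}}$)
$\frac{1}{\left(\left(-12\right) \left(-45\right) - 225600\right) + n{\left(798 \right)}} = \frac{1}{\left(\left(-12\right) \left(-45\right) - 225600\right) + \frac{55 \cdot 798^{2}}{9 + 798^{3} + 93 \cdot 798}} = \frac{1}{\left(540 - 225600\right) + 55 \cdot 636804 \frac{1}{9 + 508169592 + 74214}} = \frac{1}{-225060 + 55 \cdot 636804 \cdot \frac{1}{508243815}} = \frac{1}{-225060 + \frac{778316}{11294307}} = \frac{1}{- \frac{2541895955104}{11294307}} = - \frac{11294307}{2541895955104}$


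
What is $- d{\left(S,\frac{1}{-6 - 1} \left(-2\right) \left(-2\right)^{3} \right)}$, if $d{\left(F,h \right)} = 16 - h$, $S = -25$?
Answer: $- \frac{128}{7} \approx -18.286$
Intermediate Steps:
$- d{\left(S,\frac{1}{-6 - 1} \left(-2\right) \left(-2\right)^{3} \right)} = - (16 - \frac{1}{-6 - 1} \left(-2\right) \left(-2\right)^{3}) = - (16 - \frac{1}{-7} \left(-2\right) \left(-8\right)) = - (16 - \left(- \frac{1}{7}\right) \left(-2\right) \left(-8\right)) = - (16 - \frac{2}{7} \left(-8\right)) = - (16 - - \frac{16}{7}) = - (16 + \frac{16}{7}) = \left(-1\right) \frac{128}{7} = - \frac{128}{7}$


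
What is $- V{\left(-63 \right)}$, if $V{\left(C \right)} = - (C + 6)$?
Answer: $-57$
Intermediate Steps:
$V{\left(C \right)} = -6 - C$ ($V{\left(C \right)} = - (6 + C) = -6 - C$)
$- V{\left(-63 \right)} = - (-6 - -63) = - (-6 + 63) = \left(-1\right) 57 = -57$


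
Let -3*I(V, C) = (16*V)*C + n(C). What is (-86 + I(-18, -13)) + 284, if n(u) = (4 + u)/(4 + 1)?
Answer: -5247/5 ≈ -1049.4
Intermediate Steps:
n(u) = ⅘ + u/5 (n(u) = (4 + u)/5 = (4 + u)*(⅕) = ⅘ + u/5)
I(V, C) = -4/15 - C/15 - 16*C*V/3 (I(V, C) = -((16*V)*C + (⅘ + C/5))/3 = -(16*C*V + (⅘ + C/5))/3 = -(⅘ + C/5 + 16*C*V)/3 = -4/15 - C/15 - 16*C*V/3)
(-86 + I(-18, -13)) + 284 = (-86 + (-4/15 - 1/15*(-13) - 16/3*(-13)*(-18))) + 284 = (-86 + (-4/15 + 13/15 - 1248)) + 284 = (-86 - 6237/5) + 284 = -6667/5 + 284 = -5247/5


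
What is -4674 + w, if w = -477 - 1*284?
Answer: -5435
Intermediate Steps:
w = -761 (w = -477 - 284 = -761)
-4674 + w = -4674 - 761 = -5435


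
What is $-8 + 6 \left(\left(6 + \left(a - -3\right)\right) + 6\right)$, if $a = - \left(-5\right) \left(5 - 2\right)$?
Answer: $172$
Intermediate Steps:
$a = 15$ ($a = - \left(-5\right) 3 = \left(-1\right) \left(-15\right) = 15$)
$-8 + 6 \left(\left(6 + \left(a - -3\right)\right) + 6\right) = -8 + 6 \left(\left(6 + \left(15 - -3\right)\right) + 6\right) = -8 + 6 \left(\left(6 + \left(15 + 3\right)\right) + 6\right) = -8 + 6 \left(\left(6 + 18\right) + 6\right) = -8 + 6 \left(24 + 6\right) = -8 + 6 \cdot 30 = -8 + 180 = 172$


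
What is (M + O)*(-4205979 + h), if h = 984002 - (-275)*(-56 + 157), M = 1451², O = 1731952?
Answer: -12257280627306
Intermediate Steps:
M = 2105401
h = 1011777 (h = 984002 - (-275)*101 = 984002 - 1*(-27775) = 984002 + 27775 = 1011777)
(M + O)*(-4205979 + h) = (2105401 + 1731952)*(-4205979 + 1011777) = 3837353*(-3194202) = -12257280627306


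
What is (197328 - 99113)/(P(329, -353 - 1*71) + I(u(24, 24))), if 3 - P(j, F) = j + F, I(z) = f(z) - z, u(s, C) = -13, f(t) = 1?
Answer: 98215/112 ≈ 876.92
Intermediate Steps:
I(z) = 1 - z
P(j, F) = 3 - F - j (P(j, F) = 3 - (j + F) = 3 - (F + j) = 3 + (-F - j) = 3 - F - j)
(197328 - 99113)/(P(329, -353 - 1*71) + I(u(24, 24))) = (197328 - 99113)/((3 - (-353 - 1*71) - 1*329) + (1 - 1*(-13))) = 98215/((3 - (-353 - 71) - 329) + (1 + 13)) = 98215/((3 - 1*(-424) - 329) + 14) = 98215/((3 + 424 - 329) + 14) = 98215/(98 + 14) = 98215/112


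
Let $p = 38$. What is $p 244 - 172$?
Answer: $9100$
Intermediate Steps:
$p 244 - 172 = 38 \cdot 244 - 172 = 9272 - 172 = 9100$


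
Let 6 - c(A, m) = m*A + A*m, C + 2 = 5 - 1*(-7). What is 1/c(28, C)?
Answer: -1/554 ≈ -0.0018051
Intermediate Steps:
C = 10 (C = -2 + (5 - 1*(-7)) = -2 + (5 + 7) = -2 + 12 = 10)
c(A, m) = 6 - 2*A*m (c(A, m) = 6 - (m*A + A*m) = 6 - (A*m + A*m) = 6 - 2*A*m)
1/c(28, C) = 1/(6 - 2*28*10) = 1/(6 - 560) = 1/(-554) = -1/554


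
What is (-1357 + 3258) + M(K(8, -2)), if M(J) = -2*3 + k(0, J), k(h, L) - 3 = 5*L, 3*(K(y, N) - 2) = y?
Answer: 5764/3 ≈ 1921.3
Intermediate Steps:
K(y, N) = 2 + y/3
k(h, L) = 3 + 5*L
M(J) = -3 + 5*J (M(J) = -2*3 + (3 + 5*J) = -6 + (3 + 5*J) = -3 + 5*J)
(-1357 + 3258) + M(K(8, -2)) = (-1357 + 3258) + (-3 + 5*(2 + (1/3)*8)) = 1901 + (-3 + 5*(2 + 8/3)) = 1901 + (-3 + 5*(14/3)) = 1901 + (-3 + 70/3) = 1901 + 61/3 = 5764/3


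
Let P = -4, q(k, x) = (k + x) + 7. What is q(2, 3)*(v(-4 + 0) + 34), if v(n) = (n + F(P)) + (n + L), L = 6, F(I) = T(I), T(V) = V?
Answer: 336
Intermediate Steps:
q(k, x) = 7 + k + x
F(I) = I
v(n) = 2 + 2*n (v(n) = (n - 4) + (n + 6) = (-4 + n) + (6 + n) = 2 + 2*n)
q(2, 3)*(v(-4 + 0) + 34) = (7 + 2 + 3)*((2 + 2*(-4 + 0)) + 34) = 12*((2 + 2*(-4)) + 34) = 12*((2 - 8) + 34) = 12*(-6 + 34) = 12*28 = 336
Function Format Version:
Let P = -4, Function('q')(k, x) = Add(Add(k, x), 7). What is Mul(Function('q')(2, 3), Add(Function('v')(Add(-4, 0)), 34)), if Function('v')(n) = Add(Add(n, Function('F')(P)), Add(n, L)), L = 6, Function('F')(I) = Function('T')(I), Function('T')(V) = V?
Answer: 336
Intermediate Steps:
Function('q')(k, x) = Add(7, k, x)
Function('F')(I) = I
Function('v')(n) = Add(2, Mul(2, n)) (Function('v')(n) = Add(Add(n, -4), Add(n, 6)) = Add(Add(-4, n), Add(6, n)) = Add(2, Mul(2, n)))
Mul(Function('q')(2, 3), Add(Function('v')(Add(-4, 0)), 34)) = Mul(Add(7, 2, 3), Add(Add(2, Mul(2, Add(-4, 0))), 34)) = Mul(12, Add(Add(2, Mul(2, -4)), 34)) = Mul(12, Add(Add(2, -8), 34)) = Mul(12, Add(-6, 34)) = Mul(12, 28) = 336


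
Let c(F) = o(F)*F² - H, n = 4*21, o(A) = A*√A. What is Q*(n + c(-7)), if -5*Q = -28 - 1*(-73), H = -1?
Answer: -765 + 3087*I*√7 ≈ -765.0 + 8167.4*I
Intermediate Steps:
Q = -9 (Q = -(-28 - 1*(-73))/5 = -(-28 + 73)/5 = -⅕*45 = -9)
o(A) = A^(3/2)
n = 84
c(F) = 1 + F^(7/2) (c(F) = F^(3/2)*F² - 1*(-1) = F^(7/2) + 1 = 1 + F^(7/2))
Q*(n + c(-7)) = -9*(84 + (1 + (-7)^(7/2))) = -9*(84 + (1 - 343*I*√7)) = -9*(85 - 343*I*√7) = -765 + 3087*I*√7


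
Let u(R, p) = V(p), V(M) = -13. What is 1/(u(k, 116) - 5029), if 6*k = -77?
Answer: -1/5042 ≈ -0.00019833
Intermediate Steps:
k = -77/6 (k = (⅙)*(-77) = -77/6 ≈ -12.833)
u(R, p) = -13
1/(u(k, 116) - 5029) = 1/(-13 - 5029) = 1/(-5042) = -1/5042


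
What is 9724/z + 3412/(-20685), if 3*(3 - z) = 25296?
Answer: -229900688/174353865 ≈ -1.3186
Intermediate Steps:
z = -8429 (z = 3 - ⅓*25296 = 3 - 8432 = -8429)
9724/z + 3412/(-20685) = 9724/(-8429) + 3412/(-20685) = 9724*(-1/8429) + 3412*(-1/20685) = -9724/8429 - 3412/20685 = -229900688/174353865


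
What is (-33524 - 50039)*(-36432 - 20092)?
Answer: 4723315012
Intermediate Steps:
(-33524 - 50039)*(-36432 - 20092) = -83563*(-56524) = 4723315012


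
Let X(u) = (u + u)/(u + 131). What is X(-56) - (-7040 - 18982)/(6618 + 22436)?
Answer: -651199/1089525 ≈ -0.59769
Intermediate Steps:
X(u) = 2*u/(131 + u) (X(u) = (2*u)/(131 + u) = 2*u/(131 + u))
X(-56) - (-7040 - 18982)/(6618 + 22436) = 2*(-56)/(131 - 56) - (-7040 - 18982)/(6618 + 22436) = 2*(-56)/75 - (-26022)/29054 = 2*(-56)*(1/75) - (-26022)/29054 = -112/75 - 1*(-13011/14527) = -112/75 + 13011/14527 = -651199/1089525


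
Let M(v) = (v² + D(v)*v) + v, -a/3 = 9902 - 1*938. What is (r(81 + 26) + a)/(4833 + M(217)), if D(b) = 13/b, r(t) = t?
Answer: -26785/52152 ≈ -0.51359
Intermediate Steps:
a = -26892 (a = -3*(9902 - 1*938) = -3*(9902 - 938) = -3*8964 = -26892)
M(v) = 13 + v + v² (M(v) = (v² + (13/v)*v) + v = (v² + 13) + v = (13 + v²) + v = 13 + v + v²)
(r(81 + 26) + a)/(4833 + M(217)) = ((81 + 26) - 26892)/(4833 + (13 + 217*(1 + 217))) = (107 - 26892)/(4833 + (13 + 217*218)) = -26785/(4833 + (13 + 47306)) = -26785/(4833 + 47319) = -26785/52152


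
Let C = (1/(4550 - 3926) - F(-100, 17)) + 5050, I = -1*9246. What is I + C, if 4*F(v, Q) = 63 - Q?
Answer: -2625479/624 ≈ -4207.5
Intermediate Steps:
F(v, Q) = 63/4 - Q/4 (F(v, Q) = (63 - Q)/4 = 63/4 - Q/4)
I = -9246
C = 3144025/624 (C = (1/(4550 - 3926) - (63/4 - ¼*17)) + 5050 = (1/624 - (63/4 - 17/4)) + 5050 = (1/624 - 1*23/2) + 5050 = (1/624 - 23/2) + 5050 = -7175/624 + 5050 = 3144025/624 ≈ 5038.5)
I + C = -9246 + 3144025/624 = -2625479/624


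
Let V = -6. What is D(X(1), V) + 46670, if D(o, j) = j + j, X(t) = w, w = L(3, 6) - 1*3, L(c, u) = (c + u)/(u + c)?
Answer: 46658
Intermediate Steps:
L(c, u) = 1 (L(c, u) = (c + u)/(c + u) = 1)
w = -2 (w = 1 - 1*3 = 1 - 3 = -2)
X(t) = -2
D(o, j) = 2*j
D(X(1), V) + 46670 = 2*(-6) + 46670 = -12 + 46670 = 46658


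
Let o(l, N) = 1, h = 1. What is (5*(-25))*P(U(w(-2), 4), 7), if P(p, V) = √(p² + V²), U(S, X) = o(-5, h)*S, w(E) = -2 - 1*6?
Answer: -125*√113 ≈ -1328.8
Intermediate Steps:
w(E) = -8 (w(E) = -2 - 6 = -8)
U(S, X) = S (U(S, X) = 1*S = S)
P(p, V) = √(V² + p²)
(5*(-25))*P(U(w(-2), 4), 7) = (5*(-25))*√(7² + (-8)²) = -125*√(49 + 64) = -125*√113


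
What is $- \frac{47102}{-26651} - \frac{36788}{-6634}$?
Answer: $\frac{646455828}{88401367} \approx 7.3127$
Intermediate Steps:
$- \frac{47102}{-26651} - \frac{36788}{-6634} = \left(-47102\right) \left(- \frac{1}{26651}\right) - - \frac{18394}{3317} = \frac{47102}{26651} + \frac{18394}{3317} = \frac{646455828}{88401367}$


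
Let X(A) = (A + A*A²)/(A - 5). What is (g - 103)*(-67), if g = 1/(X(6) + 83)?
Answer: 2104738/305 ≈ 6900.8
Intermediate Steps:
X(A) = (A + A³)/(-5 + A)
g = 1/305 (g = 1/((6 + 6³)/(-5 + 6) + 83) = 1/((6 + 216)/1 + 83) = 1/(1*222 + 83) = 1/(222 + 83) = 1/305 ≈ 0.0032787)
(g - 103)*(-67) = (1/305 - 103)*(-67) = -31414/305*(-67) = 2104738/305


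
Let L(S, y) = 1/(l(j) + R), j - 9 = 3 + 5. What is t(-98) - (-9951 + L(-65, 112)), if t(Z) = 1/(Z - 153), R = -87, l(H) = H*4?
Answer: 47456551/4769 ≈ 9951.0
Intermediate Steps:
j = 17 (j = 9 + (3 + 5) = 9 + 8 = 17)
l(H) = 4*H
L(S, y) = -1/19 (L(S, y) = 1/(4*17 - 87) = 1/(68 - 87) = 1/(-19) = -1/19)
t(Z) = 1/(-153 + Z)
t(-98) - (-9951 + L(-65, 112)) = 1/(-153 - 98) - (-9951 - 1/19) = 1/(-251) - 1*(-189070/19) = -1/251 + 189070/19 = 47456551/4769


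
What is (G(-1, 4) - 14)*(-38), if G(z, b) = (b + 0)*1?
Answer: 380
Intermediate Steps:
G(z, b) = b (G(z, b) = b*1 = b)
(G(-1, 4) - 14)*(-38) = (4 - 14)*(-38) = -10*(-38) = 380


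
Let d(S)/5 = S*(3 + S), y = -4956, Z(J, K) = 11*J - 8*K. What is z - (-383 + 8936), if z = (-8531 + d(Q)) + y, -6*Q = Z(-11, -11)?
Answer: -87225/4 ≈ -21806.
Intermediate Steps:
Z(J, K) = -8*K + 11*J
Q = 11/2 (Q = -(-8*(-11) + 11*(-11))/6 = -(88 - 121)/6 = -⅙*(-33) = 11/2 ≈ 5.5000)
d(S) = 5*S*(3 + S) (d(S) = 5*(S*(3 + S)) = 5*S*(3 + S))
z = -53013/4 (z = (-8531 + 5*(11/2)*(3 + 11/2)) - 4956 = (-8531 + 5*(11/2)*(17/2)) - 4956 = (-8531 + 935/4) - 4956 = -33189/4 - 4956 = -53013/4 ≈ -13253.)
z - (-383 + 8936) = -53013/4 - (-383 + 8936) = -53013/4 - 1*8553 = -53013/4 - 8553 = -87225/4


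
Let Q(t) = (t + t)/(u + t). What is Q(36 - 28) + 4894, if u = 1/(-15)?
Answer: 582626/119 ≈ 4896.0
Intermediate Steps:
u = -1/15 ≈ -0.066667
Q(t) = 2*t/(-1/15 + t) (Q(t) = (t + t)/(-1/15 + t) = (2*t)/(-1/15 + t) = 2*t/(-1/15 + t))
Q(36 - 28) + 4894 = 30*(36 - 28)/(-1 + 15*(36 - 28)) + 4894 = 30*8/(-1 + 15*8) + 4894 = 30*8/(-1 + 120) + 4894 = 30*8/119 + 4894 = 30*8*(1/119) + 4894 = 240/119 + 4894 = 582626/119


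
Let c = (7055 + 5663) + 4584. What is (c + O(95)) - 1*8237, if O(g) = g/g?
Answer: 9066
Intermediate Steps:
c = 17302 (c = 12718 + 4584 = 17302)
O(g) = 1
(c + O(95)) - 1*8237 = (17302 + 1) - 1*8237 = 17303 - 8237 = 9066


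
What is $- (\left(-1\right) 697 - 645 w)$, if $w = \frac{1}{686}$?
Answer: $\frac{478787}{686} \approx 697.94$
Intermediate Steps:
$w = \frac{1}{686} \approx 0.0014577$
$- (\left(-1\right) 697 - 645 w) = - (\left(-1\right) 697 - \frac{645}{686}) = - (-697 - \frac{645}{686}) = \left(-1\right) \left(- \frac{478787}{686}\right) = \frac{478787}{686}$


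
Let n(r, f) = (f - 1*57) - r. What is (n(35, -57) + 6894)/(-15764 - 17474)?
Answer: -6745/33238 ≈ -0.20293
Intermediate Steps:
n(r, f) = -57 + f - r (n(r, f) = (f - 57) - r = (-57 + f) - r = -57 + f - r)
(n(35, -57) + 6894)/(-15764 - 17474) = ((-57 - 57 - 1*35) + 6894)/(-15764 - 17474) = ((-57 - 57 - 35) + 6894)/(-33238) = (-149 + 6894)*(-1/33238) = 6745*(-1/33238) = -6745/33238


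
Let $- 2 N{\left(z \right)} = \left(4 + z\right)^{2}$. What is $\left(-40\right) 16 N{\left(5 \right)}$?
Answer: $25920$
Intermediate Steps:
$N{\left(z \right)} = - \frac{\left(4 + z\right)^{2}}{2}$
$\left(-40\right) 16 N{\left(5 \right)} = \left(-40\right) 16 \left(- \frac{\left(4 + 5\right)^{2}}{2}\right) = - 640 \left(- \frac{9^{2}}{2}\right) = - 640 \left(\left(- \frac{1}{2}\right) 81\right) = \left(-640\right) \left(- \frac{81}{2}\right) = 25920$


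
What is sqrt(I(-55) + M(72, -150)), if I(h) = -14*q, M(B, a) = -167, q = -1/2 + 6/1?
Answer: 2*I*sqrt(61) ≈ 15.62*I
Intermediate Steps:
q = 11/2 (q = -1*1/2 + 6*1 = -1/2 + 6 = 11/2 ≈ 5.5000)
I(h) = -77 (I(h) = -14*11/2 = -77)
sqrt(I(-55) + M(72, -150)) = sqrt(-77 - 167) = sqrt(-244) = 2*I*sqrt(61)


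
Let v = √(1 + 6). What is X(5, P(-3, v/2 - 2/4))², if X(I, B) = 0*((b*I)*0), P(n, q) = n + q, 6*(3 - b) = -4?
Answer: 0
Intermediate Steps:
b = 11/3 (b = 3 - ⅙*(-4) = 3 + ⅔ = 11/3 ≈ 3.6667)
v = √7 ≈ 2.6458
X(I, B) = 0 (X(I, B) = 0*((11*I/3)*0) = 0*0 = 0)
X(5, P(-3, v/2 - 2/4))² = 0² = 0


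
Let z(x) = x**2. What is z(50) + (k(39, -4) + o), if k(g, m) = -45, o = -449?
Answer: 2006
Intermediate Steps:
z(50) + (k(39, -4) + o) = 50**2 + (-45 - 449) = 2500 - 494 = 2006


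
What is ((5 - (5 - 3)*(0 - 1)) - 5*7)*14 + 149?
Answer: -243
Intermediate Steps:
((5 - (5 - 3)*(0 - 1)) - 5*7)*14 + 149 = ((5 - 2*(-1)) - 35)*14 + 149 = ((5 - 1*(-2)) - 35)*14 + 149 = ((5 + 2) - 35)*14 + 149 = (7 - 35)*14 + 149 = -28*14 + 149 = -392 + 149 = -243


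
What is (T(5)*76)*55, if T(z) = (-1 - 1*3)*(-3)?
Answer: 50160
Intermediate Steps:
T(z) = 12 (T(z) = (-1 - 3)*(-3) = -4*(-3) = 12)
(T(5)*76)*55 = (12*76)*55 = 912*55 = 50160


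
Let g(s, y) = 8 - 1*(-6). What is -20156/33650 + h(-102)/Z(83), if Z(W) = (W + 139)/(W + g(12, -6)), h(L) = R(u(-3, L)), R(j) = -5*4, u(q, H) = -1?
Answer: -17438908/1867575 ≈ -9.3377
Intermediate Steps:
R(j) = -20
h(L) = -20
g(s, y) = 14 (g(s, y) = 8 + 6 = 14)
Z(W) = (139 + W)/(14 + W) (Z(W) = (W + 139)/(W + 14) = (139 + W)/(14 + W))
-20156/33650 + h(-102)/Z(83) = -20156/33650 - 20*(14 + 83)/(139 + 83) = -20156*1/33650 - 20/(222/97) = -10078/16825 - 20/((1/97)*222) = -10078/16825 - 20/222/97 = -10078/16825 - 20*97/222 = -10078/16825 - 970/111 = -17438908/1867575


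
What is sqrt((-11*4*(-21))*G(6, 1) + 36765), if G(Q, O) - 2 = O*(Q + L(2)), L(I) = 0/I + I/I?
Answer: 3*sqrt(5009) ≈ 212.32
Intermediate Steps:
L(I) = 1 (L(I) = 0 + 1 = 1)
G(Q, O) = 2 + O*(1 + Q) (G(Q, O) = 2 + O*(Q + 1) = 2 + O*(1 + Q))
sqrt((-11*4*(-21))*G(6, 1) + 36765) = sqrt((-11*4*(-21))*(2 + 1 + 1*6) + 36765) = sqrt((-44*(-21))*(2 + 1 + 6) + 36765) = sqrt(924*9 + 36765) = sqrt(8316 + 36765) = sqrt(45081) = 3*sqrt(5009)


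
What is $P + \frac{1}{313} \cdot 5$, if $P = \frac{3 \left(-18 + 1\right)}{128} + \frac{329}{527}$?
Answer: $\frac{5105835}{21113728} \approx 0.24183$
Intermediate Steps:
$P = \frac{15235}{67456}$ ($P = 3 \left(-17\right) \frac{1}{128} + 329 \cdot \frac{1}{527} = \left(-51\right) \frac{1}{128} + \frac{329}{527} = - \frac{51}{128} + \frac{329}{527} = \frac{15235}{67456} \approx 0.22585$)
$P + \frac{1}{313} \cdot 5 = \frac{15235}{67456} + \frac{1}{313} \cdot 5 = \frac{15235}{67456} + \frac{5}{313} = \frac{5105835}{21113728}$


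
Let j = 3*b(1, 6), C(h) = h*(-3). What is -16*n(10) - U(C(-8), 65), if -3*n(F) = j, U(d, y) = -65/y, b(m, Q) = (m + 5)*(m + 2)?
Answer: 289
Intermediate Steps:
C(h) = -3*h
b(m, Q) = (2 + m)*(5 + m) (b(m, Q) = (5 + m)*(2 + m) = (2 + m)*(5 + m))
j = 54 (j = 3*(10 + 1² + 7*1) = 3*(10 + 1 + 7) = 3*18 = 54)
n(F) = -18 (n(F) = -⅓*54 = -18)
-16*n(10) - U(C(-8), 65) = -16*(-18) - (-65)/65 = 288 - (-65)/65 = 288 - 1*(-1) = 288 + 1 = 289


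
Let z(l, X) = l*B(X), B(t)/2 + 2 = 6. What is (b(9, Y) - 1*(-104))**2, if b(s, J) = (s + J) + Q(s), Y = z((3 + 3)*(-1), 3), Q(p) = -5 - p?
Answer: 2601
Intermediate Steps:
B(t) = 8 (B(t) = -4 + 2*6 = -4 + 12 = 8)
z(l, X) = 8*l (z(l, X) = l*8 = 8*l)
Y = -48 (Y = 8*((3 + 3)*(-1)) = 8*(6*(-1)) = 8*(-6) = -48)
b(s, J) = -5 + J (b(s, J) = (s + J) + (-5 - s) = (J + s) + (-5 - s) = -5 + J)
(b(9, Y) - 1*(-104))**2 = ((-5 - 48) - 1*(-104))**2 = (-53 + 104)**2 = 51**2 = 2601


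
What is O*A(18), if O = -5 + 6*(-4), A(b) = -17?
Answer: 493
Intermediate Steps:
O = -29 (O = -5 - 24 = -29)
O*A(18) = -29*(-17) = 493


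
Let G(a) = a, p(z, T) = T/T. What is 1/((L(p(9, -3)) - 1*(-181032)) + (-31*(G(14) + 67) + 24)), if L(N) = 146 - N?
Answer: 1/178690 ≈ 5.5963e-6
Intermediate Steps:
p(z, T) = 1
1/((L(p(9, -3)) - 1*(-181032)) + (-31*(G(14) + 67) + 24)) = 1/(((146 - 1*1) - 1*(-181032)) + (-31*(14 + 67) + 24)) = 1/(((146 - 1) + 181032) + (-31*81 + 24)) = 1/((145 + 181032) + (-2511 + 24)) = 1/(181177 - 2487) = 1/178690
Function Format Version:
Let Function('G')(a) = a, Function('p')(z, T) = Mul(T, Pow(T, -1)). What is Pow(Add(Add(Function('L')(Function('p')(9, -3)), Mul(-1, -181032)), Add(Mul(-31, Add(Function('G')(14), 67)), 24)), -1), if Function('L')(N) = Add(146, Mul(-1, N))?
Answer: Rational(1, 178690) ≈ 5.5963e-6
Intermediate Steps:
Function('p')(z, T) = 1
Pow(Add(Add(Function('L')(Function('p')(9, -3)), Mul(-1, -181032)), Add(Mul(-31, Add(Function('G')(14), 67)), 24)), -1) = Pow(Add(Add(Add(146, Mul(-1, 1)), Mul(-1, -181032)), Add(Mul(-31, Add(14, 67)), 24)), -1) = Pow(Add(Add(Add(146, -1), 181032), Add(Mul(-31, 81), 24)), -1) = Pow(Add(Add(145, 181032), Add(-2511, 24)), -1) = Pow(Add(181177, -2487), -1) = Pow(178690, -1) = Rational(1, 178690)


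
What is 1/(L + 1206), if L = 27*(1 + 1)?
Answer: 1/1260 ≈ 0.00079365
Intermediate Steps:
L = 54 (L = 27*2 = 54)
1/(L + 1206) = 1/(54 + 1206) = 1/1260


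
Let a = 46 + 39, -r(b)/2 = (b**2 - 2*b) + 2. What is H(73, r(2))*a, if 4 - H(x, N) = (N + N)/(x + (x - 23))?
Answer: 42500/123 ≈ 345.53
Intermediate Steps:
r(b) = -4 - 2*b**2 + 4*b (r(b) = -2*((b**2 - 2*b) + 2) = -2*(2 + b**2 - 2*b) = -4 - 2*b**2 + 4*b)
H(x, N) = 4 - 2*N/(-23 + 2*x) (H(x, N) = 4 - (N + N)/(x + (x - 23)) = 4 - 2*N/(x + (-23 + x)) = 4 - 2*N/(-23 + 2*x))
a = 85
H(73, r(2))*a = (2*(-46 - (-4 - 2*2**2 + 4*2) + 4*73)/(-23 + 2*73))*85 = (2*(-46 - (-4 - 2*4 + 8) + 292)/(-23 + 146))*85 = (2*(-46 - (-4 - 8 + 8) + 292)/123)*85 = (2*(1/123)*(-46 - 1*(-4) + 292))*85 = (2*(1/123)*(-46 + 4 + 292))*85 = (2*(1/123)*250)*85 = (500/123)*85 = 42500/123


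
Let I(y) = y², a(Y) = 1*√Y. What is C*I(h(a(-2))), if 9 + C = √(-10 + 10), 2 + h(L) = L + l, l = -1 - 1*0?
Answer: -63 + 54*I*√2 ≈ -63.0 + 76.368*I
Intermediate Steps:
a(Y) = √Y
l = -1 (l = -1 + 0 = -1)
h(L) = -3 + L (h(L) = -2 + (L - 1) = -2 + (-1 + L) = -3 + L)
C = -9 (C = -9 + √(-10 + 10) = -9 + √0 = -9 + 0 = -9)
C*I(h(a(-2))) = -9*(-3 + √(-2))² = -9*(-3 + I*√2)²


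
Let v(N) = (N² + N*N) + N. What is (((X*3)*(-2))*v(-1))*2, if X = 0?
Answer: 0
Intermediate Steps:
v(N) = N + 2*N² (v(N) = (N² + N²) + N = 2*N² + N = N + 2*N²)
(((X*3)*(-2))*v(-1))*2 = (((0*3)*(-2))*(-(1 + 2*(-1))))*2 = ((0*(-2))*(-(1 - 2)))*2 = (0*(-1*(-1)))*2 = (0*1)*2 = 0*2 = 0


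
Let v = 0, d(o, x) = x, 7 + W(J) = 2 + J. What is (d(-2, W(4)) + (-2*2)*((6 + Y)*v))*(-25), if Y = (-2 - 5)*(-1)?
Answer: 25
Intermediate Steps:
W(J) = -5 + J (W(J) = -7 + (2 + J) = -5 + J)
Y = 7 (Y = -7*(-1) = 7)
(d(-2, W(4)) + (-2*2)*((6 + Y)*v))*(-25) = ((-5 + 4) + (-2*2)*((6 + 7)*0))*(-25) = (-1 - 52*0)*(-25) = (-1 - 4*0)*(-25) = (-1 + 0)*(-25) = -1*(-25) = 25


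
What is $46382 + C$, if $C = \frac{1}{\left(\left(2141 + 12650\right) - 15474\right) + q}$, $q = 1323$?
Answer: $\frac{29684481}{640} \approx 46382.0$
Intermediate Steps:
$C = \frac{1}{640}$ ($C = \frac{1}{\left(\left(2141 + 12650\right) - 15474\right) + 1323} = \frac{1}{\left(14791 - 15474\right) + 1323} = \frac{1}{-683 + 1323} = \frac{1}{640} \approx 0.0015625$)
$46382 + C = 46382 + \frac{1}{640} = \frac{29684481}{640}$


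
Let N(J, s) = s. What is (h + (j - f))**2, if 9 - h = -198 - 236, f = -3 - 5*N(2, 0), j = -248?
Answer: 39204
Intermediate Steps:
f = -3 (f = -3 - 5*0 = -3 + 0 = -3)
h = 443 (h = 9 - (-198 - 236) = 9 - 1*(-434) = 9 + 434 = 443)
(h + (j - f))**2 = (443 + (-248 - 1*(-3)))**2 = (443 + (-248 + 3))**2 = (443 - 245)**2 = 198**2 = 39204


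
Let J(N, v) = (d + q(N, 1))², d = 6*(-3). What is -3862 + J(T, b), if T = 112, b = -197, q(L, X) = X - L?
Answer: 12779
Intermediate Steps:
d = -18
J(N, v) = (-17 - N)² (J(N, v) = (-18 + (1 - N))² = (-17 - N)²)
-3862 + J(T, b) = -3862 + (17 + 112)² = -3862 + 129² = -3862 + 16641 = 12779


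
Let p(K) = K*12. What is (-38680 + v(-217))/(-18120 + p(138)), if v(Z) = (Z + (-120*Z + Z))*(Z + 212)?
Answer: 27785/2744 ≈ 10.126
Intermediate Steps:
p(K) = 12*K
v(Z) = -118*Z*(212 + Z) (v(Z) = (Z - 119*Z)*(212 + Z) = (-118*Z)*(212 + Z) = -118*Z*(212 + Z))
(-38680 + v(-217))/(-18120 + p(138)) = (-38680 - 118*(-217)*(212 - 217))/(-18120 + 12*138) = (-38680 - 118*(-217)*(-5))/(-18120 + 1656) = (-38680 - 128030)/(-16464) = -166710*(-1/16464) = 27785/2744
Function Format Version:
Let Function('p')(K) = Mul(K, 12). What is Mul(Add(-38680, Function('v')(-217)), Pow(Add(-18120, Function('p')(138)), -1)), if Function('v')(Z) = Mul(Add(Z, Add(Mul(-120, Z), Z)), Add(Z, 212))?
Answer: Rational(27785, 2744) ≈ 10.126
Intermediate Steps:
Function('p')(K) = Mul(12, K)
Function('v')(Z) = Mul(-118, Z, Add(212, Z)) (Function('v')(Z) = Mul(Add(Z, Mul(-119, Z)), Add(212, Z)) = Mul(Mul(-118, Z), Add(212, Z)) = Mul(-118, Z, Add(212, Z)))
Mul(Add(-38680, Function('v')(-217)), Pow(Add(-18120, Function('p')(138)), -1)) = Mul(Add(-38680, Mul(-118, -217, Add(212, -217))), Pow(Add(-18120, Mul(12, 138)), -1)) = Mul(Add(-38680, Mul(-118, -217, -5)), Pow(Add(-18120, 1656), -1)) = Mul(Add(-38680, -128030), Pow(-16464, -1)) = Mul(-166710, Rational(-1, 16464)) = Rational(27785, 2744)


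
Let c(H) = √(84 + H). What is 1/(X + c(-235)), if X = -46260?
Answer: -46260/2139987751 - I*√151/2139987751 ≈ -2.1617e-5 - 5.7422e-9*I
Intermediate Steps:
1/(X + c(-235)) = 1/(-46260 + √(84 - 235)) = 1/(-46260 + √(-151)) = 1/(-46260 + I*√151)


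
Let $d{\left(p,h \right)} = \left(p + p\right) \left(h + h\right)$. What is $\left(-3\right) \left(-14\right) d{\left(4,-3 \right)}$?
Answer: $-2016$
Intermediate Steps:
$d{\left(p,h \right)} = 4 h p$ ($d{\left(p,h \right)} = 2 p 2 h = 4 h p$)
$\left(-3\right) \left(-14\right) d{\left(4,-3 \right)} = \left(-3\right) \left(-14\right) 4 \left(-3\right) 4 = 42 \left(-48\right) = -2016$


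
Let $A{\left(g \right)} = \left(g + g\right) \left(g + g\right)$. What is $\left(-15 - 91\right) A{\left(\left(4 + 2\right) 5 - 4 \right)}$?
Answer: $-286624$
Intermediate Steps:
$A{\left(g \right)} = 4 g^{2}$ ($A{\left(g \right)} = 2 g 2 g = 4 g^{2}$)
$\left(-15 - 91\right) A{\left(\left(4 + 2\right) 5 - 4 \right)} = \left(-15 - 91\right) 4 \left(\left(4 + 2\right) 5 - 4\right)^{2} = - 106 \cdot 4 \left(6 \cdot 5 - 4\right)^{2} = - 106 \cdot 4 \left(30 - 4\right)^{2} = - 106 \cdot 4 \cdot 26^{2} = - 106 \cdot 4 \cdot 676 = \left(-106\right) 2704 = -286624$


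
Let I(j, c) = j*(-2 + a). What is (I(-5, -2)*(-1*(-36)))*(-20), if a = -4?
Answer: -21600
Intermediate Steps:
I(j, c) = -6*j (I(j, c) = j*(-2 - 4) = j*(-6) = -6*j)
(I(-5, -2)*(-1*(-36)))*(-20) = ((-6*(-5))*(-1*(-36)))*(-20) = (30*36)*(-20) = 1080*(-20) = -21600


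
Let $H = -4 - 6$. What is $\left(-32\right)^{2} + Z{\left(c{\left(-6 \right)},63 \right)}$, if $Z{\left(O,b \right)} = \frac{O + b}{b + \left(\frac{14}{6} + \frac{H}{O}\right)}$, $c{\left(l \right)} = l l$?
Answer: $\frac{1200886}{1171} \approx 1025.5$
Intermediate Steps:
$H = -10$ ($H = -4 - 6 = -10$)
$c{\left(l \right)} = l^{2}$
$Z{\left(O,b \right)} = \frac{O + b}{\frac{7}{3} + b - \frac{10}{O}}$ ($Z{\left(O,b \right)} = \frac{O + b}{b + \left(\frac{14}{6} - \frac{10}{O}\right)} = \frac{O + b}{b + \left(14 \cdot \frac{1}{6} - \frac{10}{O}\right)} = \frac{O + b}{b + \left(\frac{7}{3} - \frac{10}{O}\right)} = \frac{O + b}{\frac{7}{3} + b - \frac{10}{O}}$)
$\left(-32\right)^{2} + Z{\left(c{\left(-6 \right)},63 \right)} = \left(-32\right)^{2} + \frac{3 \left(-6\right)^{2} \left(\left(-6\right)^{2} + 63\right)}{-30 + 7 \left(-6\right)^{2} + 3 \left(-6\right)^{2} \cdot 63} = 1024 + 3 \cdot 36 \frac{1}{-30 + 7 \cdot 36 + 3 \cdot 36 \cdot 63} \left(36 + 63\right) = 1024 + 3 \cdot 36 \frac{1}{-30 + 252 + 6804} \cdot 99 = 1024 + 3 \cdot 36 \cdot \frac{1}{7026} \cdot 99 = 1024 + \frac{1782}{1171} = \frac{1200886}{1171}$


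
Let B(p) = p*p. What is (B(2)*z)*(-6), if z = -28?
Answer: 672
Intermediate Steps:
B(p) = p²
(B(2)*z)*(-6) = (2²*(-28))*(-6) = (4*(-28))*(-6) = -112*(-6) = 672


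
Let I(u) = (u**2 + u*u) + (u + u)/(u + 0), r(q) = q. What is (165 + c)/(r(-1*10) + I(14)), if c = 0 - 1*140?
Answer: 25/384 ≈ 0.065104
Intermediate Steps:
I(u) = 2 + 2*u**2 (I(u) = (u**2 + u**2) + (2*u)/u = 2*u**2 + 2 = 2 + 2*u**2)
c = -140 (c = 0 - 140 = -140)
(165 + c)/(r(-1*10) + I(14)) = (165 - 140)/(-1*10 + (2 + 2*14**2)) = 25/(-10 + (2 + 2*196)) = 25/(-10 + (2 + 392)) = 25/(-10 + 394) = 25/384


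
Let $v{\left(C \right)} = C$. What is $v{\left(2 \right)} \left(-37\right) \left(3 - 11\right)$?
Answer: $592$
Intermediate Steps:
$v{\left(2 \right)} \left(-37\right) \left(3 - 11\right) = 2 \left(-37\right) \left(3 - 11\right) = - 74 \left(3 - 11\right) = \left(-74\right) \left(-8\right) = 592$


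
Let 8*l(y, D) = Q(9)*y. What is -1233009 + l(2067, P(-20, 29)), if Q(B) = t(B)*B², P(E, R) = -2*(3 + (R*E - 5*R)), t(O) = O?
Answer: -8357229/8 ≈ -1.0447e+6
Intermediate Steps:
P(E, R) = -6 + 10*R - 2*E*R (P(E, R) = -2*(3 + (E*R - 5*R)) = -2*(3 + (-5*R + E*R)) = -2*(3 - 5*R + E*R) = -6 + 10*R - 2*E*R)
Q(B) = B³ (Q(B) = B*B² = B³)
l(y, D) = 729*y/8 (l(y, D) = (9³*y)/8 = (729*y)/8 = 729*y/8)
-1233009 + l(2067, P(-20, 29)) = -1233009 + (729/8)*2067 = -1233009 + 1506843/8 = -8357229/8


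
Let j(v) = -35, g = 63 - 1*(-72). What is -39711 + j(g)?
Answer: -39746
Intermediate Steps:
g = 135 (g = 63 + 72 = 135)
-39711 + j(g) = -39711 - 35 = -39746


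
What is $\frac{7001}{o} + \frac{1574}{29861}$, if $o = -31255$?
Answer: $- \frac{159861491}{933305555} \approx -0.17129$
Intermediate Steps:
$\frac{7001}{o} + \frac{1574}{29861} = \frac{7001}{-31255} + \frac{1574}{29861} = 7001 \left(- \frac{1}{31255}\right) + 1574 \cdot \frac{1}{29861} = - \frac{7001}{31255} + \frac{1574}{29861} = - \frac{159861491}{933305555}$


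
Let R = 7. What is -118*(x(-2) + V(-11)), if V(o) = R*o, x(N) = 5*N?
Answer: 10266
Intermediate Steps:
V(o) = 7*o
-118*(x(-2) + V(-11)) = -118*(5*(-2) + 7*(-11)) = -118*(-10 - 77) = -118*(-87) = 10266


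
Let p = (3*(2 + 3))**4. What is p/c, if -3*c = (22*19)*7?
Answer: -151875/2926 ≈ -51.905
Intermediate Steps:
c = -2926/3 (c = -22*19*7/3 = -418*7/3 = -1/3*2926 = -2926/3 ≈ -975.33)
p = 50625 (p = (3*5)**4 = 15**4 = 50625)
p/c = 50625/(-2926/3) = 50625*(-3/2926) = -151875/2926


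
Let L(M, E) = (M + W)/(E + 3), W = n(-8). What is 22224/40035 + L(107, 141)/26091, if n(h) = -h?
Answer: 27834161107/50138552880 ≈ 0.55515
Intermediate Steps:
W = 8 (W = -1*(-8) = 8)
L(M, E) = (8 + M)/(3 + E) (L(M, E) = (M + 8)/(E + 3) = (8 + M)/(3 + E))
22224/40035 + L(107, 141)/26091 = 22224/40035 + ((8 + 107)/(3 + 141))/26091 = 22224*(1/40035) + (115/144)*(1/26091) = 7408/13345 + ((1/144)*115)*(1/26091) = 7408/13345 + (115/144)*(1/26091) = 7408/13345 + 115/3757104 = 27834161107/50138552880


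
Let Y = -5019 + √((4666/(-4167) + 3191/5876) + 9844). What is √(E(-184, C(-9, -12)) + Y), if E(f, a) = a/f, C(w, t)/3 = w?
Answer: √(-176859436067776751094 + 8635146312*√163928413678527563)/187720572 ≈ 70.14*I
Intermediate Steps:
C(w, t) = 3*w
Y = -5019 + √163928413678527563/4080882 (Y = -5019 + √((4666*(-1/4167) + 3191*(1/5876)) + 9844) = -5019 + √((-4666/4167 + 3191/5876) + 9844) = -5019 + √(-14120519/24485292 + 9844) = -5019 + √(241019093929/24485292) = -5019 + √163928413678527563/4080882 ≈ -4919.8)
√(E(-184, C(-9, -12)) + Y) = √((3*(-9))/(-184) + (-5019 + √163928413678527563/4080882)) = √(-27*(-1/184) + (-5019 + √163928413678527563/4080882)) = √(27/184 + (-5019 + √163928413678527563/4080882)) = √(-923469/184 + √163928413678527563/4080882)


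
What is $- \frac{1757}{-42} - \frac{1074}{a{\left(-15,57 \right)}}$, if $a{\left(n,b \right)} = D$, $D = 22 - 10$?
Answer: $- \frac{143}{3} \approx -47.667$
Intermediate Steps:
$D = 12$
$a{\left(n,b \right)} = 12$
$- \frac{1757}{-42} - \frac{1074}{a{\left(-15,57 \right)}} = - \frac{1757}{-42} - \frac{1074}{12} = \left(-1757\right) \left(- \frac{1}{42}\right) - \frac{179}{2} = \frac{251}{6} - \frac{179}{2} = - \frac{143}{3}$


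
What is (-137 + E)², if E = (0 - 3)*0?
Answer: 18769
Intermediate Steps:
E = 0 (E = -3*0 = 0)
(-137 + E)² = (-137 + 0)² = (-137)² = 18769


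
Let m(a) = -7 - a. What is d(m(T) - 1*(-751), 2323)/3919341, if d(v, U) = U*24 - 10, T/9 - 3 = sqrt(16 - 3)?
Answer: 55742/3919341 ≈ 0.014222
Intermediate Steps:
T = 27 + 9*sqrt(13) (T = 27 + 9*sqrt(16 - 3) = 27 + 9*sqrt(13) ≈ 59.450)
d(v, U) = -10 + 24*U (d(v, U) = 24*U - 10 = -10 + 24*U)
d(m(T) - 1*(-751), 2323)/3919341 = (-10 + 24*2323)/3919341 = (-10 + 55752)*(1/3919341) = 55742*(1/3919341) = 55742/3919341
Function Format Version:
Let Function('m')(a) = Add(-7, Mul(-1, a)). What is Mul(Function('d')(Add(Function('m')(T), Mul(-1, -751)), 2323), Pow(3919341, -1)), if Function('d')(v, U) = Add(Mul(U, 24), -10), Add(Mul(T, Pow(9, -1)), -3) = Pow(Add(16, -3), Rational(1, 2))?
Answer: Rational(55742, 3919341) ≈ 0.014222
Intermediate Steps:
T = Add(27, Mul(9, Pow(13, Rational(1, 2)))) (T = Add(27, Mul(9, Pow(Add(16, -3), Rational(1, 2)))) = Add(27, Mul(9, Pow(13, Rational(1, 2)))) ≈ 59.450)
Function('d')(v, U) = Add(-10, Mul(24, U)) (Function('d')(v, U) = Add(Mul(24, U), -10) = Add(-10, Mul(24, U)))
Mul(Function('d')(Add(Function('m')(T), Mul(-1, -751)), 2323), Pow(3919341, -1)) = Mul(Add(-10, Mul(24, 2323)), Pow(3919341, -1)) = Mul(Add(-10, 55752), Rational(1, 3919341)) = Mul(55742, Rational(1, 3919341)) = Rational(55742, 3919341)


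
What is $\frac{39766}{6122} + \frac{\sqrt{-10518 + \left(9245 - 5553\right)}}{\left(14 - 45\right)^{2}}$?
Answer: $\frac{19883}{3061} + \frac{i \sqrt{6826}}{961} \approx 6.4956 + 0.085973 i$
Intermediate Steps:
$\frac{39766}{6122} + \frac{\sqrt{-10518 + \left(9245 - 5553\right)}}{\left(14 - 45\right)^{2}} = 39766 \cdot \frac{1}{6122} + \frac{\sqrt{-10518 + \left(9245 - 5553\right)}}{\left(-31\right)^{2}} = \frac{19883}{3061} + \frac{\sqrt{-10518 + 3692}}{961} = \frac{19883}{3061} + \sqrt{-6826} \cdot \frac{1}{961} = \frac{19883}{3061} + i \sqrt{6826} \cdot \frac{1}{961} = \frac{19883}{3061} + \frac{i \sqrt{6826}}{961}$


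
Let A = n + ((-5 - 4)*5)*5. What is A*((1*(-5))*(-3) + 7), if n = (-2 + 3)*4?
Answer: -4862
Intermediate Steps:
n = 4 (n = 1*4 = 4)
A = -221 (A = 4 + ((-5 - 4)*5)*5 = 4 - 9*5*5 = 4 - 45*5 = 4 - 225 = -221)
A*((1*(-5))*(-3) + 7) = -221*((1*(-5))*(-3) + 7) = -221*(-5*(-3) + 7) = -221*(15 + 7) = -221*22 = -4862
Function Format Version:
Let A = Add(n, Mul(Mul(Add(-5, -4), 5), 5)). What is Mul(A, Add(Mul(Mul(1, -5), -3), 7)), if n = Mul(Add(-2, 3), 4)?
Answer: -4862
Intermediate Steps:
n = 4 (n = Mul(1, 4) = 4)
A = -221 (A = Add(4, Mul(Mul(Add(-5, -4), 5), 5)) = Add(4, Mul(Mul(-9, 5), 5)) = Add(4, Mul(-45, 5)) = Add(4, -225) = -221)
Mul(A, Add(Mul(Mul(1, -5), -3), 7)) = Mul(-221, Add(Mul(Mul(1, -5), -3), 7)) = Mul(-221, Add(Mul(-5, -3), 7)) = Mul(-221, Add(15, 7)) = Mul(-221, 22) = -4862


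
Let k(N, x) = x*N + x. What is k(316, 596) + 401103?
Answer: 590035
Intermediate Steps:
k(N, x) = x + N*x (k(N, x) = N*x + x = x + N*x)
k(316, 596) + 401103 = 596*(1 + 316) + 401103 = 596*317 + 401103 = 188932 + 401103 = 590035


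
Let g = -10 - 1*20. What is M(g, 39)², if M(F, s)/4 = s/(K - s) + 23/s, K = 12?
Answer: 160000/13689 ≈ 11.688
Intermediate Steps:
g = -30 (g = -10 - 20 = -30)
M(F, s) = 92/s + 4*s/(12 - s) (M(F, s) = 4*(s/(12 - s) + 23/s) = 4*(23/s + s/(12 - s)) = 92/s + 4*s/(12 - s))
M(g, 39)² = (4*(-276 - 1*39² + 23*39)/(39*(-12 + 39)))² = (4*(1/39)*(-276 - 1*1521 + 897)/27)² = (4*(1/39)*(1/27)*(-276 - 1521 + 897))² = (4*(1/39)*(1/27)*(-900))² = (-400/117)² = 160000/13689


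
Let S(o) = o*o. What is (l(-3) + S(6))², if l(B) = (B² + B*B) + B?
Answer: 2601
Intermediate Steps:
l(B) = B + 2*B² (l(B) = (B² + B²) + B = 2*B² + B = B + 2*B²)
S(o) = o²
(l(-3) + S(6))² = (-3*(1 + 2*(-3)) + 6²)² = (-3*(1 - 6) + 36)² = (-3*(-5) + 36)² = (15 + 36)² = 51² = 2601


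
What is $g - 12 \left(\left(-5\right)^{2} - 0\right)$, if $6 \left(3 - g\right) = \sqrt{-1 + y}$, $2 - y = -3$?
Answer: $- \frac{892}{3} \approx -297.33$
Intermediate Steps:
$y = 5$ ($y = 2 - -3 = 2 + 3 = 5$)
$g = \frac{8}{3}$ ($g = 3 - \frac{\sqrt{-1 + 5}}{6} = 3 - \frac{\sqrt{4}}{6} = 3 - \frac{1}{3} = \frac{8}{3} \approx 2.6667$)
$g - 12 \left(\left(-5\right)^{2} - 0\right) = \frac{8}{3} - 12 \left(\left(-5\right)^{2} - 0\right) = \frac{8}{3} - 12 \left(25 + 0\right) = \frac{8}{3} - 300 = - \frac{892}{3}$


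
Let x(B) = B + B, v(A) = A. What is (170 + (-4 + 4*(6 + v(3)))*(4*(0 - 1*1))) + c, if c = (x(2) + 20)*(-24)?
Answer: -534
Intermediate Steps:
x(B) = 2*B
c = -576 (c = (2*2 + 20)*(-24) = (4 + 20)*(-24) = 24*(-24) = -576)
(170 + (-4 + 4*(6 + v(3)))*(4*(0 - 1*1))) + c = (170 + (-4 + 4*(6 + 3))*(4*(0 - 1*1))) - 576 = (170 + (-4 + 4*9)*(4*(0 - 1))) - 576 = (170 + (-4 + 36)*(4*(-1))) - 576 = (170 + 32*(-4)) - 576 = (170 - 128) - 576 = 42 - 576 = -534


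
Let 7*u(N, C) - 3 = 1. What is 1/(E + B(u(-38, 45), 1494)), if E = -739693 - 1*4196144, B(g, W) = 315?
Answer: -1/4935522 ≈ -2.0261e-7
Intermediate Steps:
u(N, C) = 4/7 (u(N, C) = 3/7 + (1/7)*1 = 3/7 + 1/7 = 4/7)
E = -4935837 (E = -739693 - 4196144 = -4935837)
1/(E + B(u(-38, 45), 1494)) = 1/(-4935837 + 315) = 1/(-4935522) = -1/4935522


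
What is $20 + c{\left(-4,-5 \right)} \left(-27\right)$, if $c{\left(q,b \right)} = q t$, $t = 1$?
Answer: $128$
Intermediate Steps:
$c{\left(q,b \right)} = q$ ($c{\left(q,b \right)} = q 1 = q$)
$20 + c{\left(-4,-5 \right)} \left(-27\right) = 20 - -108 = 20 + 108 = 128$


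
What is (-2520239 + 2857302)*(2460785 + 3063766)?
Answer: 1862121733713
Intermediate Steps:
(-2520239 + 2857302)*(2460785 + 3063766) = 337063*5524551 = 1862121733713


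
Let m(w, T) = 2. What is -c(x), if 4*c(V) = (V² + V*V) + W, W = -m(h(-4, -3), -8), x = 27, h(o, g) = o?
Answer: -364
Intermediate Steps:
W = -2 (W = -1*2 = -2)
c(V) = -½ + V²/2 (c(V) = ((V² + V*V) - 2)/4 = ((V² + V²) - 2)/4 = (2*V² - 2)/4 = (-2 + 2*V²)/4 = -½ + V²/2)
-c(x) = -(-½ + (½)*27²) = -(-½ + (½)*729) = -(-½ + 729/2) = -1*364 = -364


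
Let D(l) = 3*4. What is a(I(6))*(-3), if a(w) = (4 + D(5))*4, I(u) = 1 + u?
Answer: -192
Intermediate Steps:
D(l) = 12
a(w) = 64 (a(w) = (4 + 12)*4 = 16*4 = 64)
a(I(6))*(-3) = 64*(-3) = -192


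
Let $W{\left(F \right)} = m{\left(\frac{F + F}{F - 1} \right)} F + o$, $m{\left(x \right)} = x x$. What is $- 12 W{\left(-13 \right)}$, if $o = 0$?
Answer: $\frac{26364}{49} \approx 538.04$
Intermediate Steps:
$m{\left(x \right)} = x^{2}$
$W{\left(F \right)} = \frac{4 F^{3}}{\left(-1 + F\right)^{2}}$ ($W{\left(F \right)} = \left(\frac{F + F}{F - 1}\right)^{2} F + 0 = \left(\frac{2 F}{-1 + F}\right)^{2} F + 0 = \frac{4 F^{2}}{\left(-1 + F\right)^{2}} F + 0 = \frac{4 F^{3}}{\left(-1 + F\right)^{2}} + 0 = \frac{4 F^{3}}{\left(-1 + F\right)^{2}}$)
$- 12 W{\left(-13 \right)} = - 12 \frac{4 \left(-13\right)^{3}}{\left(-1 - 13\right)^{2}} = - 12 \cdot 4 \left(-2197\right) \frac{1}{196} = \left(-12\right) \left(- \frac{2197}{49}\right) = \frac{26364}{49}$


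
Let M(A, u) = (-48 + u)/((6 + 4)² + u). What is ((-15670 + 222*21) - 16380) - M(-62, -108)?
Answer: -54815/2 ≈ -27408.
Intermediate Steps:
M(A, u) = (-48 + u)/(100 + u) (M(A, u) = (-48 + u)/(10² + u) = (-48 + u)/(100 + u))
((-15670 + 222*21) - 16380) - M(-62, -108) = ((-15670 + 222*21) - 16380) - (-48 - 108)/(100 - 108) = ((-15670 + 4662) - 16380) - (-156)/(-8) = (-11008 - 16380) - (-1)*(-156)/8 = -27388 - 1*39/2 = -27388 - 39/2 = -54815/2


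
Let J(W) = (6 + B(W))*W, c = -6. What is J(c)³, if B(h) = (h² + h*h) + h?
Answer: -80621568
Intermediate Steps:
B(h) = h + 2*h² (B(h) = (h² + h²) + h = 2*h² + h = h + 2*h²)
J(W) = W*(6 + W*(1 + 2*W)) (J(W) = (6 + W*(1 + 2*W))*W = W*(6 + W*(1 + 2*W)))
J(c)³ = (-6*(6 - 6*(1 + 2*(-6))))³ = (-6*(6 - 6*(1 - 12)))³ = (-6*(6 - 6*(-11)))³ = (-6*(6 + 66))³ = (-6*72)³ = (-432)³ = -80621568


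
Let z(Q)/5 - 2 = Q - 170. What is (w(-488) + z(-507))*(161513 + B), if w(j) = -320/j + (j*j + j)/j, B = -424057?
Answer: 1013772768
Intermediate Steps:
w(j) = -320/j + (j + j²)/j (w(j) = -320/j + (j² + j)/j = -320/j + (j + j²)/j)
z(Q) = -840 + 5*Q (z(Q) = 10 + 5*(Q - 170) = 10 + 5*(-170 + Q) = 10 + (-850 + 5*Q) = -840 + 5*Q)
(w(-488) + z(-507))*(161513 + B) = ((1 - 488 - 320/(-488)) + (-840 + 5*(-507)))*(161513 - 424057) = ((1 - 488 - 320*(-1/488)) + (-840 - 2535))*(-262544) = ((1 - 488 + 40/61) - 3375)*(-262544) = (-29667/61 - 3375)*(-262544) = -235542/61*(-262544) = 1013772768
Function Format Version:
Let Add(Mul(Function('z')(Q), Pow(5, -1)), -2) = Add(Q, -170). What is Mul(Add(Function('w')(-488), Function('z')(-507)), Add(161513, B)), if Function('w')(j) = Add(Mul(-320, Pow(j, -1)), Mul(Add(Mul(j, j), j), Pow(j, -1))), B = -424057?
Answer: 1013772768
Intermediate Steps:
Function('w')(j) = Add(Mul(-320, Pow(j, -1)), Mul(Pow(j, -1), Add(j, Pow(j, 2)))) (Function('w')(j) = Add(Mul(-320, Pow(j, -1)), Mul(Add(Pow(j, 2), j), Pow(j, -1))) = Add(Mul(-320, Pow(j, -1)), Mul(Add(j, Pow(j, 2)), Pow(j, -1))) = Add(Mul(-320, Pow(j, -1)), Mul(Pow(j, -1), Add(j, Pow(j, 2)))))
Function('z')(Q) = Add(-840, Mul(5, Q)) (Function('z')(Q) = Add(10, Mul(5, Add(Q, -170))) = Add(10, Mul(5, Add(-170, Q))) = Add(10, Add(-850, Mul(5, Q))) = Add(-840, Mul(5, Q)))
Mul(Add(Function('w')(-488), Function('z')(-507)), Add(161513, B)) = Mul(Add(Add(1, -488, Mul(-320, Pow(-488, -1))), Add(-840, Mul(5, -507))), Add(161513, -424057)) = Mul(Add(Add(1, -488, Mul(-320, Rational(-1, 488))), Add(-840, -2535)), -262544) = Mul(Add(Add(1, -488, Rational(40, 61)), -3375), -262544) = Mul(Add(Rational(-29667, 61), -3375), -262544) = Mul(Rational(-235542, 61), -262544) = 1013772768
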